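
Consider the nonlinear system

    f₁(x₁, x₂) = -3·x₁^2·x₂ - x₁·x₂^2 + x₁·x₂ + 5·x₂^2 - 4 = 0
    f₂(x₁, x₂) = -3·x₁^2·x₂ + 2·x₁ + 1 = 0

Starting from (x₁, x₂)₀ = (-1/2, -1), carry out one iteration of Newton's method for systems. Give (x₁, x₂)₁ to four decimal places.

At (-1/2, -1): F = (2.7500, 0.7500).
Jacobian J = [[-6·x₁·x₂ - x₂^2 + x₂, -3·x₁^2 - 2·x₁·x₂ + x₁ + 10·x₂], [-6·x₁·x₂ + 2, -3·x₁^2]].
At the point, J = [[-5.0000, -12.2500], [-1.0000, -0.7500]] (det J = -8.5000).
Solving J·Δ = −F gives Δ = (0.8382, -0.1176).
Then the next iterate is (x₁, x₂)₁ = (0.3382, -1.1176).

(0.3382, -1.1176)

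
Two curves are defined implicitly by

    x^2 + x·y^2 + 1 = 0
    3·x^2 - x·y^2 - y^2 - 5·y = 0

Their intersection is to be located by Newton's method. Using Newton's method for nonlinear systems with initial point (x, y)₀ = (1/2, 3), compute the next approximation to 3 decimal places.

(0.523, 1.008)

At (1/2, 3): F = (5.750, -27.750).
Jacobian J = [[2·x + y^2, 2·x·y], [6·x - y^2, -2·x·y - 2·y - 5]].
At the point, J = [[10.000, 3.000], [-6.000, -14.000]] (det J = -122.000).
Solving J·Δ = −F gives Δ = (0.023, -1.992).
Then the next iterate is (x, y)₁ = (0.523, 1.008).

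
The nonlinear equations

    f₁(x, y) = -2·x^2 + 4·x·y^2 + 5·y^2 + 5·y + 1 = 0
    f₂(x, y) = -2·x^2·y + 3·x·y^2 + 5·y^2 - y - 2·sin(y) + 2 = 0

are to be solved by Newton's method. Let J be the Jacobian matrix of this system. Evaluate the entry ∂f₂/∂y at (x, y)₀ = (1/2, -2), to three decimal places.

-26.668

∂f₂/∂y = -2·x^2 + 6·x·y + 10·y - 2·cos(y) - 1.
At (1/2, -2) this is -26.668.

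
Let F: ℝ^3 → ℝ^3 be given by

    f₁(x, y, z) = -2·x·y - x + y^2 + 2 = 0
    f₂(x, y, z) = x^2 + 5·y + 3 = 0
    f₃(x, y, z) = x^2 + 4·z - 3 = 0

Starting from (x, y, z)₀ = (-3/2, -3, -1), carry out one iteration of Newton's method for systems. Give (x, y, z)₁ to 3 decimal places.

At (-3/2, -3, -1): F = (3.500, -9.750, -4.750).
Jacobian J = [[-2·y - 1, -2·x + 2·y, 0], [2·x, 5, 0], [2·x, 0, 4]].
At the point, J = [[5.000, -3.000, 0.000], [-3.000, 5.000, 0.000], [-3.000, 0.000, 4.000]] (det J = 64.000).
Solving J·Δ = −F gives Δ = (0.734, 2.391, 1.738).
Then the next iterate is (x, y, z)₁ = (-0.766, -0.609, 0.738).

(-0.766, -0.609, 0.738)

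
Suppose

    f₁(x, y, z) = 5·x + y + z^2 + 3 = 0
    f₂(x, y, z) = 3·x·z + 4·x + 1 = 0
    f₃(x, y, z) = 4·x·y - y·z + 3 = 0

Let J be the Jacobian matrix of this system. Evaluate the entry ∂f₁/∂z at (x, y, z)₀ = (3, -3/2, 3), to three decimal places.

∂f₁/∂z = 2·z.
At (3, -3/2, 3) this is 6.000.

6.000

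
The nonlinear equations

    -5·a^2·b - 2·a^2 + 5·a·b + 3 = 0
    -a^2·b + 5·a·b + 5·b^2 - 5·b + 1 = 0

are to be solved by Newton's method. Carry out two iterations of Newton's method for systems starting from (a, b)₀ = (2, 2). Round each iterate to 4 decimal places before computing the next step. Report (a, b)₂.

At (2, 2): F = (-25.0000, 23.0000).
Jacobian J = [[-10·a·b - 4·a + 5·b, -5·a^2 + 5·a], [-2·a·b + 5·b, -a^2 + 5·a + 10·b - 5]].
At the point, J = [[-38.0000, -10.0000], [2.0000, 21.0000]] (det J = -778.0000).
Solving J·Δ = −F gives Δ = (-0.3792, -1.0591).
Then the next iterate is (a, b)₁ = (1.6208, 0.9409).
Round to (1.6208, 0.9409) and repeat: F = (-6.987619, 5.875280), J = [[-17.028807, -5.030963], [1.654479, 9.886007]].
Δ = (-0.2470, -0.5530), so (a, b)₂ = (1.3738, 0.3879).

(1.3738, 0.3879)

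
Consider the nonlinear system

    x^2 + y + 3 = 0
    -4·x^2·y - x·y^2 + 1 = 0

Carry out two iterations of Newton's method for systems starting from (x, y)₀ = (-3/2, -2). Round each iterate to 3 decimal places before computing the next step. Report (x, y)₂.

(0.034, -2.727)

At (-3/2, -2): F = (3.250, 25.000).
Jacobian J = [[2·x, 1], [-8·x·y - y^2, -4·x^2 - 2·x·y]].
At the point, J = [[-3.000, 1.000], [-28.000, -15.000]] (det J = 73.000).
Solving J·Δ = −F gives Δ = (1.010, -0.219).
Then the next iterate is (x, y)₁ = (-0.490, -2.219).
Round to (-0.490, -2.219) and repeat: F = (1.02110, 5.54387), J = [[-0.980, 1.000], [-13.62244, -3.13502]].
Δ = (0.524, -0.508), so (x, y)₂ = (0.034, -2.727).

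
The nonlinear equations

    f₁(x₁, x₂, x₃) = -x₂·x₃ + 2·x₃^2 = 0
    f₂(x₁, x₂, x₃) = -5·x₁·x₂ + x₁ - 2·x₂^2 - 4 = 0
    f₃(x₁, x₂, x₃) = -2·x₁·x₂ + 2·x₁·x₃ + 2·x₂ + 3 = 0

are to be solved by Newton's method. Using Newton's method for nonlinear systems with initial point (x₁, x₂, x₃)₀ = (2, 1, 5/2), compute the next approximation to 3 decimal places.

(-0.288, 0.654, 1.293)

At (2, 1, 5/2): F = (10.000, -14.000, 11.000).
Jacobian J = [[0, -x₃, -x₂ + 4·x₃], [-5·x₂ + 1, -5·x₁ - 4·x₂, 0], [-2·x₂ + 2·x₃, -2·x₁ + 2, 2·x₁]].
At the point, J = [[0.000, -2.500, 9.000], [-4.000, -14.000, 0.000], [3.000, -2.000, 4.000]] (det J = 410.000).
Solving J·Δ = −F gives Δ = (-2.288, -0.346, -1.207).
Then the next iterate is (x₁, x₂, x₃)₁ = (-0.288, 0.654, 1.293).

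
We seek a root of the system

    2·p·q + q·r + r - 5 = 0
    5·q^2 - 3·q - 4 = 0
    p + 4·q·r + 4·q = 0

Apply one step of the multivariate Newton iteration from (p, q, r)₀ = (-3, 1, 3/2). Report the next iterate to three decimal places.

(6.476, 1.286, -3.333)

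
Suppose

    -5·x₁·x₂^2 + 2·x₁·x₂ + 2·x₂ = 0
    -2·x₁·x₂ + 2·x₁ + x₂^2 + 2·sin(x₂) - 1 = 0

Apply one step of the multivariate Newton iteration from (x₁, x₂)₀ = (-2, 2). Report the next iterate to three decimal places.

At (-2, 2): F = (36.000, 8.81859).
Jacobian J = [[-5·x₂^2 + 2·x₂, -10·x₁·x₂ + 2·x₁ + 2], [-2·x₂ + 2, -2·x₁ + 2·x₂ + 2·cos(x₂)]].
At the point, J = [[-16.000, 38.000], [-2.000, 7.16771]] (det J = -38.68330).
Solving J·Δ = −F gives Δ = (-1.992, -1.786).
Then the next iterate is (x₁, x₂)₁ = (-3.992, 0.214).

(-3.992, 0.214)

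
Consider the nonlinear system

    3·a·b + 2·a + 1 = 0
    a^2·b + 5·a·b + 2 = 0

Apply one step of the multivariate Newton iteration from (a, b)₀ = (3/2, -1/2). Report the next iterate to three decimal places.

At (3/2, -1/2): F = (1.750, -2.875).
Jacobian J = [[3·b + 2, 3·a], [2·a·b + 5·b, a^2 + 5·a]].
At the point, J = [[0.500, 4.500], [-4.000, 9.750]] (det J = 22.875).
Solving J·Δ = −F gives Δ = (-1.311, -0.243).
Then the next iterate is (a, b)₁ = (0.189, -0.743).

(0.189, -0.743)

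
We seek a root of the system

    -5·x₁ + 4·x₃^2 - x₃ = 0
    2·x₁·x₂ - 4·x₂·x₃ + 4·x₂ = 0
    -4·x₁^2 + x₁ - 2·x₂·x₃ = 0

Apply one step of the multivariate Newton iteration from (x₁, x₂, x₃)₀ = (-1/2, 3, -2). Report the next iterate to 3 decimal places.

At (-1/2, 3, -2): F = (20.500, 33.000, 10.500).
Jacobian J = [[-5, 0, 8·x₃ - 1], [2·x₂, 2·x₁ - 4·x₃ + 4, -4·x₂], [-8·x₁ + 1, -2·x₃, -2·x₂]].
At the point, J = [[-5.000, 0.000, -17.000], [6.000, 11.000, -12.000], [5.000, 4.000, -6.000]] (det J = 617.000).
Solving J·Δ = −F gives Δ = (1.053, -2.596, 0.896).
Then the next iterate is (x₁, x₂, x₃)₁ = (0.553, 0.404, -1.104).

(0.553, 0.404, -1.104)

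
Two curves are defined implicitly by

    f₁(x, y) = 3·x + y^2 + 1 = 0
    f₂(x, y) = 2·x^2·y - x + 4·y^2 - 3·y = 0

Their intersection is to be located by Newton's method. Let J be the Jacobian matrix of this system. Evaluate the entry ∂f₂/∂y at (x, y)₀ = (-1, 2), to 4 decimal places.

15.0000

∂f₂/∂y = 2·x^2 + 8·y - 3.
At (-1, 2) this is 15.0000.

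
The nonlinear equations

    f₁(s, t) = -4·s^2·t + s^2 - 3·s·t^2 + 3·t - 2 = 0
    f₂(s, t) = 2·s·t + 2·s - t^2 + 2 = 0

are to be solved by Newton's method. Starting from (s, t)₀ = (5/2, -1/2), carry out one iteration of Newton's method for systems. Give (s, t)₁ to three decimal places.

(1.081, -0.972)

At (5/2, -1/2): F = (13.375, 4.250).
Jacobian J = [[-8·s·t + 2·s - 3·t^2, -4·s^2 - 6·s·t + 3], [2·t + 2, 2·s - 2·t]].
At the point, J = [[14.250, -14.500], [1.000, 6.000]] (det J = 100.000).
Solving J·Δ = −F gives Δ = (-1.419, -0.472).
Then the next iterate is (s, t)₁ = (1.081, -0.972).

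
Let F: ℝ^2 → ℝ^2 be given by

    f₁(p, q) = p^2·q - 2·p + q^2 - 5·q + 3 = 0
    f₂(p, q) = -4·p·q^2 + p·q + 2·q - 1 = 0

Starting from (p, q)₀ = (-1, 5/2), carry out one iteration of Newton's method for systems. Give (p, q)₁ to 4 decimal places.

(-1.0020, 1.2359)

At (-1, 5/2): F = (1.2500, 26.5000).
Jacobian J = [[2·p·q - 2, p^2 + 2·q - 5], [-4·q^2 + q, -8·p·q + p + 2]].
At the point, J = [[-7.0000, 1.0000], [-22.5000, 21.0000]] (det J = -124.5000).
Solving J·Δ = −F gives Δ = (-0.0020, -1.2641).
Then the next iterate is (p, q)₁ = (-1.0020, 1.2359).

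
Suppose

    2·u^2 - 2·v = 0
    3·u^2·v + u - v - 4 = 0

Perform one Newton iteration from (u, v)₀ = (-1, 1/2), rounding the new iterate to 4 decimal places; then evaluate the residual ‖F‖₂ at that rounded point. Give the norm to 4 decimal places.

At (-1, 1/2): F = (1.0000, -4.0000).
Jacobian J = [[4·u, -2], [6·u·v + 1, 3·u^2 - 1]].
At the point, J = [[-4.0000, -2.0000], [-2.0000, 2.0000]] (det J = -12.0000).
Solving J·Δ = −F gives Δ = (-0.5000, 1.5000).
Then the next iterate is (u, v)₁ = (-1.5000, 2.0000).
Re-evaluating at (-1.5000, 2.0000): F = (0.5000, 6.0000), so ‖F‖₂ = 6.0208.

6.0208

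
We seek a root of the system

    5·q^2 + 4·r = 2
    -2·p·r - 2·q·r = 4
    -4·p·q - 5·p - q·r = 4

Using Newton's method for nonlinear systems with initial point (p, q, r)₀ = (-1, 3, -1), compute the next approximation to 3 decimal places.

At (-1, 3, -1): F = (39.000, 0.000, 16.000).
Jacobian J = [[0, 10·q, 4], [-2·r, -2·r, -2·p - 2·q], [-4·q - 5, -4·p - r, -q]].
At the point, J = [[0.000, 30.000, 4.000], [2.000, 2.000, -4.000], [-17.000, 5.000, -3.000]] (det J = 2396.000).
Solving J·Δ = −F gives Δ = (0.627, -1.258, -0.316).
Then the next iterate is (p, q, r)₁ = (-0.373, 1.742, -1.316).

(-0.373, 1.742, -1.316)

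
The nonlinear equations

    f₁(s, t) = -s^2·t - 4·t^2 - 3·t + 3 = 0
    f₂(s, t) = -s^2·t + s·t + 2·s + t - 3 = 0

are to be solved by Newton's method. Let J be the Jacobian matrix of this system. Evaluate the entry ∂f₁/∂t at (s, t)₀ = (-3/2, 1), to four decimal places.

∂f₁/∂t = -s^2 - 8·t - 3.
At (-3/2, 1) this is -13.2500.

-13.2500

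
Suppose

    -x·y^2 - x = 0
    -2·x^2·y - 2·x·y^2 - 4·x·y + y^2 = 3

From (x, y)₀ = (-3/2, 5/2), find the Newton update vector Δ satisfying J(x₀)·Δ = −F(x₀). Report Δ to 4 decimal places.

(0.4084, -1.0552)

At (-3/2, 5/2): F = (10.8750, 25.7500).
Jacobian J = [[-y^2 - 1, -2·x·y], [-4·x·y - 2·y^2 - 4·y, -2·x^2 - 4·x·y - 4·x + 2·y]].
At the point, J = [[-7.2500, 7.5000], [-7.5000, 21.5000]] (det J = -99.6250).
Solving J·Δ = −F gives Δ = (0.4084, -1.0552).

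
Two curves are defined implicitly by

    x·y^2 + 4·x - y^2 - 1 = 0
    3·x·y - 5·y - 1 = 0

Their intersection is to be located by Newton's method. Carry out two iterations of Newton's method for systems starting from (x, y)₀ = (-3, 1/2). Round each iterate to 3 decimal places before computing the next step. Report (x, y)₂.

(0.210, -0.185)

At (-3, 1/2): F = (-14.000, -8.000).
Jacobian J = [[y^2 + 4, 2·x·y - 2·y], [3·y, 3·x - 5]].
At the point, J = [[4.250, -4.000], [1.500, -14.000]] (det J = -53.500).
Solving J·Δ = −F gives Δ = (3.065, -0.243).
Then the next iterate is (x, y)₁ = (0.065, 0.257).
Round to (0.065, 0.257) and repeat: F = (-0.80176, -2.23489), J = [[4.06605, -0.48059], [0.771, -4.805]].
Δ = (0.145, -0.442), so (x, y)₂ = (0.210, -0.185).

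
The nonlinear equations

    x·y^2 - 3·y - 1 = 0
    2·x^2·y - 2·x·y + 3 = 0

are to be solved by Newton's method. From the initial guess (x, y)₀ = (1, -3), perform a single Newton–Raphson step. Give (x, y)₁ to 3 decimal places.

At (1, -3): F = (17.000, 3.000).
Jacobian J = [[y^2, 2·x·y - 3], [4·x·y - 2·y, 2·x^2 - 2·x]].
At the point, J = [[9.000, -9.000], [-6.000, 0.000]] (det J = -54.000).
Solving J·Δ = −F gives Δ = (0.500, 2.389).
Then the next iterate is (x, y)₁ = (1.500, -0.611).

(1.500, -0.611)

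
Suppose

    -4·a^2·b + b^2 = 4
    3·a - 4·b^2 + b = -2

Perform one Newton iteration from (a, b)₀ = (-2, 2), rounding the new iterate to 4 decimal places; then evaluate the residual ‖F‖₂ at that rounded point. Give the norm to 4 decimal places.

At (-2, 2): F = (-32.0000, -18.0000).
Jacobian J = [[-8·a·b, -4·a^2 + 2·b], [3, -8·b + 1]].
At the point, J = [[32.0000, -12.0000], [3.0000, -15.0000]] (det J = -444.0000).
Solving J·Δ = −F gives Δ = (0.5946, -1.0811).
Then the next iterate is (a, b)₁ = (-1.4054, 0.9189).
Re-evaluating at (-1.4054, 0.9189): F = (-10.415481, -4.674809), so ‖F‖₂ = 11.4165.

11.4165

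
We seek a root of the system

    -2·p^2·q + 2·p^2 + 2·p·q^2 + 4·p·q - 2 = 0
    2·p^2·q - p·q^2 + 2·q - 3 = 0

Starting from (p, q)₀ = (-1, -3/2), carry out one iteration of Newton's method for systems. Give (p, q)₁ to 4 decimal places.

At (-1, -3/2): F = (4.5000, -6.7500).
Jacobian J = [[-4·p·q + 4·p + 2·q^2 + 4·q, -2·p^2 + 4·p·q + 4·p], [4·p·q - q^2, 2·p^2 - 2·p·q + 2]].
At the point, J = [[-11.5000, 0.0000], [3.7500, 1.0000]] (det J = -11.5000).
Solving J·Δ = −F gives Δ = (0.3913, 5.2826).
Then the next iterate is (p, q)₁ = (-0.6087, 3.7826).

(-0.6087, 3.7826)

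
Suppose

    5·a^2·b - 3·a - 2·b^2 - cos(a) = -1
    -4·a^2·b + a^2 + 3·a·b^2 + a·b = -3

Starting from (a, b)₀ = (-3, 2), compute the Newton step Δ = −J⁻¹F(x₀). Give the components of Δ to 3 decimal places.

(1.201, -0.463)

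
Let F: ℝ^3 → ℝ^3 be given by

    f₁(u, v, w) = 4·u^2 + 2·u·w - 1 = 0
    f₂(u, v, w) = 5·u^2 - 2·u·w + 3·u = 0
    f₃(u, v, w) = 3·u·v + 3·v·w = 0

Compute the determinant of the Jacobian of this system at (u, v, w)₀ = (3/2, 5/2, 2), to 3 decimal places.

945.000

J = [[8·u + 2·w, 0, 2·u], [10·u - 2·w + 3, 0, -2·u], [3·v, 3·u + 3·w, 3·v]].
At the point, J = [[16.000, 0.000, 3.000], [14.000, 0.000, -3.000], [7.500, 10.500, 7.500]].
det J = 945.000.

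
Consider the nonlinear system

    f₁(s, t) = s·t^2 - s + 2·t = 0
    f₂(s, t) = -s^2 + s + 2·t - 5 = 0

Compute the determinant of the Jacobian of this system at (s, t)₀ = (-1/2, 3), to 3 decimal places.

18.000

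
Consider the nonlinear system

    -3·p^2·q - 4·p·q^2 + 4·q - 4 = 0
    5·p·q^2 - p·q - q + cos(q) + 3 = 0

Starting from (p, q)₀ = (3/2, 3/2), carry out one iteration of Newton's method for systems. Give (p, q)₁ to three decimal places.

At (3/2, 3/2): F = (-21.625, 16.19574).
Jacobian J = [[-6·p·q - 4·q^2, -3·p^2 - 8·p·q + 4], [5·q^2 - q, 10·p·q - p - sin(q) - 1]].
At the point, J = [[-22.500, -20.750], [9.750, 19.00251]] (det J = -225.24386).
Solving J·Δ = −F gives Δ = (-0.332, -0.682).
Then the next iterate is (p, q)₁ = (1.168, 0.818).

(1.168, 0.818)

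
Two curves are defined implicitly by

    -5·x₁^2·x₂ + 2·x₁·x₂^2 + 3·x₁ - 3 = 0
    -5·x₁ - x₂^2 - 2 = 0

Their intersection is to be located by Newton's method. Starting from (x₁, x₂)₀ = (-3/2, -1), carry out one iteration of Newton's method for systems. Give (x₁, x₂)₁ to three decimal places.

(-0.957, -1.892)

At (-3/2, -1): F = (0.750, 4.500).
Jacobian J = [[-10·x₁·x₂ + 2·x₂^2 + 3, -5·x₁^2 + 4·x₁·x₂], [-5, -2·x₂]].
At the point, J = [[-10.000, -5.250], [-5.000, 2.000]] (det J = -46.250).
Solving J·Δ = −F gives Δ = (0.543, -0.892).
Then the next iterate is (x₁, x₂)₁ = (-0.957, -1.892).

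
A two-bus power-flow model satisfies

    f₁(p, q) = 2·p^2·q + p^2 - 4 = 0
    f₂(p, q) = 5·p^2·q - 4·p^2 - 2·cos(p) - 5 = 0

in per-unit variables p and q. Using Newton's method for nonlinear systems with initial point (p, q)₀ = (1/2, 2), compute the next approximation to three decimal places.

(0.792, 4.577)

At (1/2, 2): F = (-2.750, -5.25517).
Jacobian J = [[4·p·q + 2·p, 2·p^2], [10·p·q - 8·p + 2·sin(p), 5·p^2]].
At the point, J = [[5.000, 0.500], [6.95885, 1.250]] (det J = 2.77057).
Solving J·Δ = −F gives Δ = (0.292, 2.577).
Then the next iterate is (p, q)₁ = (0.792, 4.577).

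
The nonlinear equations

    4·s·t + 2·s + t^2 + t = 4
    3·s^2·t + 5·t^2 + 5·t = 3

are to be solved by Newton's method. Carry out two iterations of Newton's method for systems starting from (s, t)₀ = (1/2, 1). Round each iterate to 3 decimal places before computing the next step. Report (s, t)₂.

At (1/2, 1): F = (1.000, 7.750).
Jacobian J = [[4·t + 2, 4·s + 2·t + 1], [6·s·t, 3·s^2 + 10·t + 5]].
At the point, J = [[6.000, 5.000], [3.000, 15.750]] (det J = 79.500).
Solving J·Δ = −F gives Δ = (0.289, -0.547).
Then the next iterate is (s, t)₁ = (0.789, 0.453).
Round to (0.789, 0.453) and repeat: F = (-0.33412, 1.13705), J = [[3.812, 5.062], [2.14450, 11.39756]].
Δ = (0.293, -0.155), so (s, t)₂ = (1.082, 0.298).

(1.082, 0.298)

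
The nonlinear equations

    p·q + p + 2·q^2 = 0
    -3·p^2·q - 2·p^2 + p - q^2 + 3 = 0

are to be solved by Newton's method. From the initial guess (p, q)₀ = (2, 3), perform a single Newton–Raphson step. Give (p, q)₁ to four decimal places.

At (2, 3): F = (26.0000, -48.0000).
Jacobian J = [[q + 1, p + 4·q], [-6·p·q - 4·p + 1, -3·p^2 - 2·q]].
At the point, J = [[4.0000, 14.0000], [-43.0000, -18.0000]] (det J = 530.0000).
Solving J·Δ = −F gives Δ = (-0.3849, -1.7472).
Then the next iterate is (p, q)₁ = (1.6151, 1.2528).

(1.6151, 1.2528)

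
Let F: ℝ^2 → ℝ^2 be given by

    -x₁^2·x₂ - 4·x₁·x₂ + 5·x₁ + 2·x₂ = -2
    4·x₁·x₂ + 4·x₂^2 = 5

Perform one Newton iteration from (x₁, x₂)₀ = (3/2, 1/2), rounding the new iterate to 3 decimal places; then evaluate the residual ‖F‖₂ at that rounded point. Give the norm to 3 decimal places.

4.522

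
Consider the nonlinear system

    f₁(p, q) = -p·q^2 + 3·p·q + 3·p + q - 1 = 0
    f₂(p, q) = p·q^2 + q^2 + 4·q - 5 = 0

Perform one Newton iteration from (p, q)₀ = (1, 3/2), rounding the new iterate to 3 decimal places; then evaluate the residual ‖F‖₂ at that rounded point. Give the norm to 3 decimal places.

At (1, 3/2): F = (5.750, 5.500).
Jacobian J = [[-q^2 + 3·q + 3, -2·p·q + 3·p + 1], [q^2, 2·p·q + 2·q + 4]].
At the point, J = [[5.250, 1.000], [2.250, 10.000]] (det J = 50.250).
Solving J·Δ = −F gives Δ = (-1.035, -0.317).
Then the next iterate is (p, q)₁ = (-0.035, 1.183).
Re-evaluating at (-0.035, 1.183): F = (0.00277, 1.08251), so ‖F‖₂ = 1.083.

1.083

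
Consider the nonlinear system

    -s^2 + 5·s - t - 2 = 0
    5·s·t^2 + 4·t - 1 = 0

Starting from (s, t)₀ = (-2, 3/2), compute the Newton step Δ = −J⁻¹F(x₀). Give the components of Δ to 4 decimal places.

(1.9641, 0.1768)

At (-2, 3/2): F = (-17.5000, -17.5000).
Jacobian J = [[-2·s + 5, -1], [5·t^2, 10·s·t + 4]].
At the point, J = [[9.0000, -1.0000], [11.2500, -26.0000]] (det J = -222.7500).
Solving J·Δ = −F gives Δ = (1.9641, 0.1768).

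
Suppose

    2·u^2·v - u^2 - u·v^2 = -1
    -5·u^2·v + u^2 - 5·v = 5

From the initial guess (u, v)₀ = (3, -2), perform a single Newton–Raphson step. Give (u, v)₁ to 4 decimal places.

At (3, -2): F = (-56.0000, 104.0000).
Jacobian J = [[4·u·v - 2·u - v^2, 2·u^2 - 2·u·v], [-10·u·v + 2·u, -5·u^2 - 5]].
At the point, J = [[-34.0000, 30.0000], [66.0000, -50.0000]] (det J = -280.0000).
Solving J·Δ = −F gives Δ = (-1.1429, 0.5714).
Then the next iterate is (u, v)₁ = (1.8571, -1.4286).

(1.8571, -1.4286)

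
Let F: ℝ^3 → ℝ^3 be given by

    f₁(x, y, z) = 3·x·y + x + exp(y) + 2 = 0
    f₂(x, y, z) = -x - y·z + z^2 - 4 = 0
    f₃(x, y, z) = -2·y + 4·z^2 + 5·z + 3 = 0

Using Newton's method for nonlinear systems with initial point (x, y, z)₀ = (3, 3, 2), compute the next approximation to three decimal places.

At (3, 3, 2): F = (52.08554, -9.000, 23.000).
Jacobian J = [[3·y + 1, 3·x + exp(y), 0], [-1, -z, -y + 2·z], [0, -2, 8·z + 5]].
At the point, J = [[10.000, 29.08554, 0.000], [-1.000, -2.000, 1.000], [0.000, -2.000, 21.000]] (det J = 210.79628).
Solving J·Δ = −F gives Δ = (-19.368, 4.868, -0.632).
Then the next iterate is (x, y, z)₁ = (-16.368, 7.868, 1.368).

(-16.368, 7.868, 1.368)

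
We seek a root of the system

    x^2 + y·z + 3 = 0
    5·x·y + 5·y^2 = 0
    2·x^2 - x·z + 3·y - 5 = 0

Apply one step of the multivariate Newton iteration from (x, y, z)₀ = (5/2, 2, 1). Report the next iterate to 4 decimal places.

(1.1245, 1.0386, -0.7055)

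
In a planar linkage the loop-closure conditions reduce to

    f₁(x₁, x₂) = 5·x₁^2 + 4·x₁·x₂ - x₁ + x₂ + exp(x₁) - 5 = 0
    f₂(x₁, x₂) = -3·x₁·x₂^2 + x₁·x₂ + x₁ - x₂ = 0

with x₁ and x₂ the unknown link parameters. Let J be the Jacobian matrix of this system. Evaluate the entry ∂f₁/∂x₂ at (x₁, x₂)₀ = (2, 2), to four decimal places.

9.0000

∂f₁/∂x₂ = 4·x₁ + 1.
At (2, 2) this is 9.0000.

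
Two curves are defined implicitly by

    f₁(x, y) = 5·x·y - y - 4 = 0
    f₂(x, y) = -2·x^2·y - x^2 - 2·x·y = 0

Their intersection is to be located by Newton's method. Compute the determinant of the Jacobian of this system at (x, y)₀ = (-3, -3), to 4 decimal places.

-204.0000

J = [[5·y, 5·x - 1], [-4·x·y - 2·x - 2·y, -2·x^2 - 2·x]].
At the point, J = [[-15.0000, -16.0000], [-24.0000, -12.0000]].
det J = -204.0000.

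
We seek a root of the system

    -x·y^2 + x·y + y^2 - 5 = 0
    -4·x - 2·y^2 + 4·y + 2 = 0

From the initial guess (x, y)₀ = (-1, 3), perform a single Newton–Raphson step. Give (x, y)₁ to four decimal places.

At (-1, 3): F = (10.0000, 0.0000).
Jacobian J = [[-y^2 + y, -2·x·y + x + 2·y], [-4, -4·y + 4]].
At the point, J = [[-6.0000, 11.0000], [-4.0000, -8.0000]] (det J = 92.0000).
Solving J·Δ = −F gives Δ = (0.8696, -0.4348).
Then the next iterate is (x, y)₁ = (-0.1304, 2.5652).

(-0.1304, 2.5652)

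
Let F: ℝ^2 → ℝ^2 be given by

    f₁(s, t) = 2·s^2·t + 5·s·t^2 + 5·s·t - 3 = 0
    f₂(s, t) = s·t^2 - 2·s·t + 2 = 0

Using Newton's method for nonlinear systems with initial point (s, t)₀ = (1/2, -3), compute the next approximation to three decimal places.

(-0.357, -3.839)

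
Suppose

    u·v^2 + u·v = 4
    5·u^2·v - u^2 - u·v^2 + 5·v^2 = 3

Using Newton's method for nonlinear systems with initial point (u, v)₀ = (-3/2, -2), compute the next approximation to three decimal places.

(-0.805, -0.753)

At (-3/2, -2): F = (-7.000, -1.750).
Jacobian J = [[v^2 + v, 2·u·v + u], [10·u·v - 2·u - v^2, 5·u^2 - 2·u·v + 10·v]].
At the point, J = [[2.000, 4.500], [29.000, -14.750]] (det J = -160.000).
Solving J·Δ = −F gives Δ = (0.695, 1.247).
Then the next iterate is (u, v)₁ = (-0.805, -0.753).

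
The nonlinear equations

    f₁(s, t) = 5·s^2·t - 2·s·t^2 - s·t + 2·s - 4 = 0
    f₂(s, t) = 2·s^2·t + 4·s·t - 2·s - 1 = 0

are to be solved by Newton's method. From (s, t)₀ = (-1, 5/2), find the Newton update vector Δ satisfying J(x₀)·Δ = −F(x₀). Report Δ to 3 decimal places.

At (-1, 5/2): F = (21.500, -4.000).
Jacobian J = [[10·s·t - 2·t^2 - t + 2, 5·s^2 - 4·s·t - s], [4·s·t + 4·t - 2, 2·s^2 + 4·s]].
At the point, J = [[-38.000, 16.000], [-2.000, -2.000]] (det J = 108.000).
Solving J·Δ = −F gives Δ = (-0.194, -1.806).

(-0.194, -1.806)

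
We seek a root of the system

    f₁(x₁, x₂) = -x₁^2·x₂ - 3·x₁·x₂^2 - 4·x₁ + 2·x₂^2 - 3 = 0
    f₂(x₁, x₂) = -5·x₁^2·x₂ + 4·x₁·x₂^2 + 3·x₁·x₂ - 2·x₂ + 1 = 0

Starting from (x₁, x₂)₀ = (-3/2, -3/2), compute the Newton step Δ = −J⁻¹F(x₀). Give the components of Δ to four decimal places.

(0.7904, 0.4113)

At (-3/2, -3/2): F = (21.0000, 14.1250).
Jacobian J = [[-2·x₁·x₂ - 3·x₂^2 - 4, -x₁^2 - 6·x₁·x₂ + 4·x₂], [-10·x₁·x₂ + 4·x₂^2 + 3·x₂, -5·x₁^2 + 8·x₁·x₂ + 3·x₁ - 2]].
At the point, J = [[-15.2500, -21.7500], [-18.0000, 0.2500]] (det J = -395.3125).
Solving J·Δ = −F gives Δ = (0.7904, 0.4113).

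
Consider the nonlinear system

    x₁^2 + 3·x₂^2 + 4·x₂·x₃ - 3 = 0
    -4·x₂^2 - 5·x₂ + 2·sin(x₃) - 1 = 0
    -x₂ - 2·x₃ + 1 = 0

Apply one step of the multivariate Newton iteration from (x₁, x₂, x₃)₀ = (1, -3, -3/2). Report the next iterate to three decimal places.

(11.673, -1.759, 1.379)

At (1, -3, -3/2): F = (43.000, -23.99499, 7.000).
Jacobian J = [[2·x₁, 6·x₂ + 4·x₃, 4·x₂], [0, -8·x₂ - 5, 2·cos(x₃)], [0, -1, -2]].
At the point, J = [[2.000, -24.000, -12.000], [0.000, 19.000, 0.14147], [0.000, -1.000, -2.000]] (det J = -75.71705).
Solving J·Δ = −F gives Δ = (10.673, 1.241, 2.879).
Then the next iterate is (x₁, x₂, x₃)₁ = (11.673, -1.759, 1.379).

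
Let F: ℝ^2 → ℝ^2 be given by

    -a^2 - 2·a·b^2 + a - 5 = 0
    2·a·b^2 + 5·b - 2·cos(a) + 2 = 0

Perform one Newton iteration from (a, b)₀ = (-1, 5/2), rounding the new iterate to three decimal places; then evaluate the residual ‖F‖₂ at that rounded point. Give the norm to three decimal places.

4.237

At (-1, 5/2): F = (5.500, 0.91940).
Jacobian J = [[-2·a - 2·b^2 + 1, -4·a·b], [2·b^2 + 2·sin(a), 4·a·b + 5]].
At the point, J = [[-9.500, 10.000], [10.81706, -5.000]] (det J = -60.67058).
Solving J·Δ = −F gives Δ = (-0.605, -1.125).
Then the next iterate is (a, b)₁ = (-1.605, 1.375).
Re-evaluating at (-1.605, 1.375): F = (-3.11212, 2.87449), so ‖F‖₂ = 4.237.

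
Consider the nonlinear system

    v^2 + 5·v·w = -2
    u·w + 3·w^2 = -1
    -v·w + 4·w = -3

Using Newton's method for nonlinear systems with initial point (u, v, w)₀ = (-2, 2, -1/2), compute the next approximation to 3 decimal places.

(-9.000, -7.000, 0.750)

At (-2, 2, -1/2): F = (1.000, 2.750, 2.000).
Jacobian J = [[0, 2·v + 5·w, 5·v], [w, 0, u + 6·w], [0, -w, -v + 4]].
At the point, J = [[0.000, 1.500, 10.000], [-0.500, 0.000, -5.000], [0.000, 0.500, 2.000]] (det J = -1.000).
Solving J·Δ = −F gives Δ = (-7.000, -9.000, 1.250).
Then the next iterate is (u, v, w)₁ = (-9.000, -7.000, 0.750).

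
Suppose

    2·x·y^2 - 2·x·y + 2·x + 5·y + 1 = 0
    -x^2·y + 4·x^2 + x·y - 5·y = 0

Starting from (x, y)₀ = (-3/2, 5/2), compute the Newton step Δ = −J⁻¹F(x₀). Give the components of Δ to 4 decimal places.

At (-3/2, 5/2): F = (-0.7500, -12.8750).
Jacobian J = [[2·y^2 - 2·y + 2, 4·x·y - 2·x + 5], [-2·x·y + 8·x + y, -x^2 + x - 5]].
At the point, J = [[9.5000, -7.0000], [-2.0000, -8.7500]] (det J = -97.1250).
Solving J·Δ = −F gives Δ = (-0.8604, -1.2748).

(-0.8604, -1.2748)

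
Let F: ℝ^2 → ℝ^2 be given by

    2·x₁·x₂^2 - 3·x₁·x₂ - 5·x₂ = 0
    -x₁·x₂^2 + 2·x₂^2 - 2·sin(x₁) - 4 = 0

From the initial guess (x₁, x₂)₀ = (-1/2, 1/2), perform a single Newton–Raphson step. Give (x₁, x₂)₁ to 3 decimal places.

(-1.877, 0.362)

At (-1/2, 1/2): F = (-2.000, -2.41615).
Jacobian J = [[2·x₂^2 - 3·x₂, 4·x₁·x₂ - 3·x₁ - 5], [-x₂^2 - 2·cos(x₁), -2·x₁·x₂ + 4·x₂]].
At the point, J = [[-1.000, -4.500], [-2.00517, 2.500]] (det J = -11.52324).
Solving J·Δ = −F gives Δ = (-1.377, -0.138).
Then the next iterate is (x₁, x₂)₁ = (-1.877, 0.362).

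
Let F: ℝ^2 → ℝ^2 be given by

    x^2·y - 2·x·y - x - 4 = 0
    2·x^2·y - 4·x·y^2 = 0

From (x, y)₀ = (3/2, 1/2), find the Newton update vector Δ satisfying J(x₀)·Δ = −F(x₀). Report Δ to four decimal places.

At (3/2, 1/2): F = (-5.8750, 0.7500).
Jacobian J = [[2·x·y - 2·y - 1, x^2 - 2·x], [4·x·y - 4·y^2, 2·x^2 - 8·x·y]].
At the point, J = [[-0.5000, -0.7500], [2.0000, -1.5000]] (det J = 2.2500).
Solving J·Δ = −F gives Δ = (-4.1667, -5.0556).

(-4.1667, -5.0556)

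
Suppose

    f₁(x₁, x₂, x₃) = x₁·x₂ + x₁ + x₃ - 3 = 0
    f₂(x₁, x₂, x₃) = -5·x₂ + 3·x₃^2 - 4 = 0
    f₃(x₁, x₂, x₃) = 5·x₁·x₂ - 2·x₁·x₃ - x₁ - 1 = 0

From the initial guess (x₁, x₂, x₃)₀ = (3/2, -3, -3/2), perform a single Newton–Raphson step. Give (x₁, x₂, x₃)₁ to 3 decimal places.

At (3/2, -3, -3/2): F = (-7.500, 17.750, -20.500).
Jacobian J = [[x₂ + 1, x₁, 1], [0, -5, 6·x₃], [5·x₂ - 2·x₃ - 1, 5·x₁, -2·x₁]].
At the point, J = [[-2.000, 1.500, 1.000], [0.000, -5.000, -9.000], [-13.000, 7.500, -3.000]] (det J = -54.500).
Solving J·Δ = −F gives Δ = (-4.248, -3.142, 3.718).
Then the next iterate is (x₁, x₂, x₃)₁ = (-2.748, -6.142, 2.218).

(-2.748, -6.142, 2.218)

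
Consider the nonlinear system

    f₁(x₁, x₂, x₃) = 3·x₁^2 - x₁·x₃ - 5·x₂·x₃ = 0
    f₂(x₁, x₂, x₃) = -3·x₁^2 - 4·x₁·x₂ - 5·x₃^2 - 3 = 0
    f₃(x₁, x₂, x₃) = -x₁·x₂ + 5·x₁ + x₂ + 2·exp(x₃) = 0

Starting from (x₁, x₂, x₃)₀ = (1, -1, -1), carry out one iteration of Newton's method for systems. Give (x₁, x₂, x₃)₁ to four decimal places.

(-0.0640, -0.0153, -0.1189)

At (1, -1, -1): F = (-1.0000, -7.0000, 5.735759).
Jacobian J = [[6·x₁ - x₃, -5·x₃, -x₁ - 5·x₂], [-6·x₁ - 4·x₂, -4·x₁, -10·x₃], [-x₂ + 5, -x₁ + 1, 2·exp(x₃)]].
At the point, J = [[7.0000, 5.0000, 4.0000], [-2.0000, -4.0000, 10.0000], [6.0000, 0.0000, 0.735759]] (det J = 382.756340).
Solving J·Δ = −F gives Δ = (-1.0640, 0.9847, 0.8811).
Then the next iterate is (x₁, x₂, x₃)₁ = (-0.0640, -0.0153, -0.1189).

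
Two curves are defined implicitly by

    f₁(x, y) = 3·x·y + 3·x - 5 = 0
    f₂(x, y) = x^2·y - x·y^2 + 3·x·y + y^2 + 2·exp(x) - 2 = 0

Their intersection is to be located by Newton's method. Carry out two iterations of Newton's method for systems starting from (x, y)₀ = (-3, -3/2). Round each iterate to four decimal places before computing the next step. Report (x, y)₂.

At (-3, -3/2): F = (-0.5000, 7.099574).
Jacobian J = [[3·y + 3, 3·x], [2·x·y - y^2 + 3·y + 2·exp(x), x^2 - 2·x·y + 3·x + 2·y]].
At the point, J = [[-1.5000, -9.0000], [2.349574, -12.0000]] (det J = 39.146167).
Solving J·Δ = −F gives Δ = (-1.7855, 0.2420).
Then the next iterate is (x, y)₁ = (-4.7855, -1.2580).
Round to (-4.7855, -1.2580) and repeat: F = (-1.296023, -3.576370), J = [[-0.7740, -14.3565], [6.700454, -6.011808]].
Δ = (0.4319, -0.1136), so (x, y)₂ = (-4.3536, -1.3716).

(-4.3536, -1.3716)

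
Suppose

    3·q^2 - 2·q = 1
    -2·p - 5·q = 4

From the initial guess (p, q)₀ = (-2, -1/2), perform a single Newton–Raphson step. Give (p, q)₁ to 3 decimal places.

(-1.125, -0.350)

At (-2, -1/2): F = (0.750, 2.500).
Jacobian J = [[0, 6·q - 2], [-2, -5]].
At the point, J = [[0.000, -5.000], [-2.000, -5.000]] (det J = -10.000).
Solving J·Δ = −F gives Δ = (0.875, 0.150).
Then the next iterate is (p, q)₁ = (-1.125, -0.350).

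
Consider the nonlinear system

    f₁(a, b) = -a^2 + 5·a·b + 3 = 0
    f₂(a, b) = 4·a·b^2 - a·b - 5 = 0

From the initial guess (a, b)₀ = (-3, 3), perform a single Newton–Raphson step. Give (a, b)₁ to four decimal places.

(-0.9465, 2.4748)

At (-3, 3): F = (-51.0000, -104.0000).
Jacobian J = [[-2·a + 5·b, 5·a], [4·b^2 - b, 8·a·b - a]].
At the point, J = [[21.0000, -15.0000], [33.0000, -69.0000]] (det J = -954.0000).
Solving J·Δ = −F gives Δ = (2.0535, -0.5252).
Then the next iterate is (a, b)₁ = (-0.9465, 2.4748).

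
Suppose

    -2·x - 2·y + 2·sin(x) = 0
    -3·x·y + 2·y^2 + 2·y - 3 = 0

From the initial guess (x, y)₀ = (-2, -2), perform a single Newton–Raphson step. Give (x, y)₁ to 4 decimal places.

(-0.1667, -1.5056)

At (-2, -2): F = (6.181405, -11.0000).
Jacobian J = [[2·cos(x) - 2, -2], [-3·y, -3·x + 4·y + 2]].
At the point, J = [[-2.832294, -2.0000], [6.0000, 0.0000]] (det J = 12.0000).
Solving J·Δ = −F gives Δ = (1.8333, 0.4944).
Then the next iterate is (x, y)₁ = (-0.1667, -1.5056).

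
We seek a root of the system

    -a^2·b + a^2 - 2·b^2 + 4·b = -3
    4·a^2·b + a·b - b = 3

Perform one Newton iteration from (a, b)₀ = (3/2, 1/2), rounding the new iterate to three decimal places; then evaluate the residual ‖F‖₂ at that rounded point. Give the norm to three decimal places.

27.925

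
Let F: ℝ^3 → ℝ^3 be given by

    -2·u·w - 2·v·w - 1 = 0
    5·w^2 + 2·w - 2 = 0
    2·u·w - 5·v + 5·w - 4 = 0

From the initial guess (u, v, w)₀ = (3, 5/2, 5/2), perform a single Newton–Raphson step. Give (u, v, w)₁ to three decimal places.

(1.841, 0.750, 1.231)

At (3, 5/2, 5/2): F = (-28.500, 34.250, 11.000).
Jacobian J = [[-2·w, -2·w, -2·u - 2·v], [0, 0, 10·w + 2], [2·w, -5, 2·u + 5]].
At the point, J = [[-5.000, -5.000, -11.000], [0.000, 0.000, 27.000], [5.000, -5.000, 11.000]] (det J = -1350.000).
Solving J·Δ = −F gives Δ = (-1.159, -1.750, -1.269).
Then the next iterate is (u, v, w)₁ = (1.841, 0.750, 1.231).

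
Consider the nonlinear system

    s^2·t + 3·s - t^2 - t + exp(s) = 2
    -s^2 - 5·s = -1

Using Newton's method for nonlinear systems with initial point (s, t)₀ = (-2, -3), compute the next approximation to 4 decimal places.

At (-2, -3): F = (-25.864665, 7.0000).
Jacobian J = [[2·s·t + exp(s) + 3, s^2 - 2·t - 1], [-2·s - 5, 0]].
At the point, J = [[15.135335, 9.0000], [-1.0000, 0.0000]] (det J = 9.0000).
Solving J·Δ = −F gives Δ = (7.0000, -8.8981).
Then the next iterate is (s, t)₁ = (5.0000, -11.8981).

(5.0000, -11.8981)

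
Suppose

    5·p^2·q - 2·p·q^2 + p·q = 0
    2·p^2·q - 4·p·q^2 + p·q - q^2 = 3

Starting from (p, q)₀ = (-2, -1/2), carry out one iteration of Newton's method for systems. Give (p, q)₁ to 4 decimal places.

At (-2, -1/2): F = (-8.0000, -4.2500).
Jacobian J = [[10·p·q - 2·q^2 + q, 5·p^2 - 4·p·q + p], [4·p·q - 4·q^2 + q, 2·p^2 - 8·p·q + p - 2·q]].
At the point, J = [[9.0000, 14.0000], [2.5000, -1.0000]] (det J = -44.0000).
Solving J·Δ = −F gives Δ = (1.5341, -0.4148).
Then the next iterate is (p, q)₁ = (-0.4659, -0.9148).

(-0.4659, -0.9148)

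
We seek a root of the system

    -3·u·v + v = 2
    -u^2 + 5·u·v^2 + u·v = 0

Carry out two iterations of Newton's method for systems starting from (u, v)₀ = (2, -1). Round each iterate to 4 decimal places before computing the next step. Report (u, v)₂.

At (2, -1): F = (3.0000, 4.0000).
Jacobian J = [[-3·v, -3·u + 1], [-2·u + 5·v^2 + v, 10·u·v + u]].
At the point, J = [[3.0000, -5.0000], [0.0000, -18.0000]] (det J = -54.0000).
Solving J·Δ = −F gives Δ = (-0.6296, 0.2222).
Then the next iterate is (u, v)₁ = (1.3704, -0.7778).
Round to (1.3704, -0.7778) and repeat: F = (0.419891, 1.201381), J = [[2.3334, -3.1112], [-0.493736, -9.288571]].
Δ = (-0.0070, 0.1297), so (u, v)₂ = (1.3634, -0.6481).

(1.3634, -0.6481)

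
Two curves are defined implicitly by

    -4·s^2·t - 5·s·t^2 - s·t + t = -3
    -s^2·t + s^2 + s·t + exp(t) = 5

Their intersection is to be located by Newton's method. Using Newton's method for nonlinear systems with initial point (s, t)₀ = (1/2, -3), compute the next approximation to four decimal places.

At (1/2, -3): F = (-18.0000, -5.450213).
Jacobian J = [[-8·s·t - 5·t^2 - t, -4·s^2 - 10·s·t - s + 1], [-2·s·t + 2·s + t, -s^2 + s + exp(t)]].
At the point, J = [[-30.0000, 14.5000], [1.0000, 0.299787]] (det J = -23.493612).
Solving J·Δ = −F gives Δ = (3.1341, 7.7258).
Then the next iterate is (s, t)₁ = (3.6341, 4.7258).

(3.6341, 4.7258)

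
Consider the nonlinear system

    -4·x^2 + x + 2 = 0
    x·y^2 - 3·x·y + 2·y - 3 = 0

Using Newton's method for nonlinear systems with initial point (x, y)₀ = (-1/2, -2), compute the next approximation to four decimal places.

At (-1/2, -2): F = (0.5000, -12.0000).
Jacobian J = [[-8·x + 1, 0], [y^2 - 3·y, 2·x·y - 3·x + 2]].
At the point, J = [[5.0000, 0.0000], [10.0000, 5.5000]] (det J = 27.5000).
Solving J·Δ = −F gives Δ = (-0.1000, 2.3636).
Then the next iterate is (x, y)₁ = (-0.6000, 0.3636).

(-0.6000, 0.3636)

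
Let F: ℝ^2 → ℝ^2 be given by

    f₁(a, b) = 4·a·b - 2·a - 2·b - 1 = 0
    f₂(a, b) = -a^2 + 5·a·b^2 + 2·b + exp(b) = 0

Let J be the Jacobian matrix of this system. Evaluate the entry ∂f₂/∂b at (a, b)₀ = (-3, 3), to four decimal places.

-67.9145

∂f₂/∂b = 10·a·b + exp(b) + 2.
At (-3, 3) this is -67.9145.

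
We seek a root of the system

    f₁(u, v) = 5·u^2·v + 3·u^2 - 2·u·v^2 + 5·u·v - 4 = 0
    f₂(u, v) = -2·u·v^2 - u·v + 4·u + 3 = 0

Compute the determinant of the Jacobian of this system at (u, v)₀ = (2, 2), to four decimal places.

J = [[10·u·v + 6·u - 2·v^2 + 5·v, 5·u^2 - 4·u·v + 5·u], [-2·v^2 - v + 4, -4·u·v - u]].
At the point, J = [[54.0000, 14.0000], [-6.0000, -18.0000]].
det J = -888.0000.

-888.0000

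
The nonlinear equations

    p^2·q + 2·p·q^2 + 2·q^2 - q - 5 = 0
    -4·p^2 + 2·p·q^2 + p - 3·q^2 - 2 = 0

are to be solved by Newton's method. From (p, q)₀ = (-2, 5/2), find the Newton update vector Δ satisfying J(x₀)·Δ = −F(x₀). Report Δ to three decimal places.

(0.809, -1.140)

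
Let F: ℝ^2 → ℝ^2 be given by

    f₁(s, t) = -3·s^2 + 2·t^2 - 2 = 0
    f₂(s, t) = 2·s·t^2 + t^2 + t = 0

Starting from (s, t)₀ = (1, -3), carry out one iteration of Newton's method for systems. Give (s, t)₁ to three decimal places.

(0.789, -1.811)

At (1, -3): F = (13.000, 24.000).
Jacobian J = [[-6·s, 4·t], [2·t^2, 4·s·t + 2·t + 1]].
At the point, J = [[-6.000, -12.000], [18.000, -17.000]] (det J = 318.000).
Solving J·Δ = −F gives Δ = (-0.211, 1.189).
Then the next iterate is (s, t)₁ = (0.789, -1.811).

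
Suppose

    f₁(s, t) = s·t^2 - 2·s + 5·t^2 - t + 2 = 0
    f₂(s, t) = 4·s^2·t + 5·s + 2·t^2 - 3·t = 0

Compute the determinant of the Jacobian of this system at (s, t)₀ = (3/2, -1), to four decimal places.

-100.0000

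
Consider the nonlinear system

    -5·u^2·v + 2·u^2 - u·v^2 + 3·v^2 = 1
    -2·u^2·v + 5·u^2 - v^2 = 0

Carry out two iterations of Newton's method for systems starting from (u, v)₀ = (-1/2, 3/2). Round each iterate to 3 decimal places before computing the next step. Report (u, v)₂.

At (-1/2, 3/2): F = (5.500, -1.750).
Jacobian J = [[-10·u·v + 4·u - v^2, -5·u^2 - 2·u·v + 6·v], [-4·u·v + 10·u, -2·u^2 - 2·v]].
At the point, J = [[3.250, 9.250], [-2.000, -3.500]] (det J = 7.125).
Solving J·Δ = −F gives Δ = (0.430, -0.746).
Then the next iterate is (u, v)₁ = (-0.070, 0.754).
Round to (-0.070, 0.754) and repeat: F = (0.73667, -0.55141), J = [[-0.32072, 4.60506], [-0.48888, -1.51780]].
Δ = (-0.519, -0.196), so (u, v)₂ = (-0.589, 0.558).

(-0.589, 0.558)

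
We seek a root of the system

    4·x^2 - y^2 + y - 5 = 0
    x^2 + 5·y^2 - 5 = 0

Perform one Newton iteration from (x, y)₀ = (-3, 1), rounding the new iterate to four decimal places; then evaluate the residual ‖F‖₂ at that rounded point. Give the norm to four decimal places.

6.9379

At (-3, 1): F = (31.0000, 9.0000).
Jacobian J = [[8·x, -2·y + 1], [2·x, 10·y]].
At the point, J = [[-24.0000, -1.0000], [-6.0000, 10.0000]] (det J = -246.0000).
Solving J·Δ = −F gives Δ = (1.2967, -0.1220).
Then the next iterate is (x, y)₁ = (-1.7033, 0.8780).
Re-evaluating at (-1.7033, 0.8780): F = (6.712040, 1.755651), so ‖F‖₂ = 6.9379.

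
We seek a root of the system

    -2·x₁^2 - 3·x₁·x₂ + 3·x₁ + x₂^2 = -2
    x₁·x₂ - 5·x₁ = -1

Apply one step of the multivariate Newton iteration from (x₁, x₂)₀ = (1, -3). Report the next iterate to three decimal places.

At (1, -3): F = (21.000, -7.000).
Jacobian J = [[-4·x₁ - 3·x₂ + 3, -3·x₁ + 2·x₂], [x₂ - 5, x₁]].
At the point, J = [[8.000, -9.000], [-8.000, 1.000]] (det J = -64.000).
Solving J·Δ = −F gives Δ = (-0.656, 1.750).
Then the next iterate is (x₁, x₂)₁ = (0.344, -1.250).

(0.344, -1.250)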